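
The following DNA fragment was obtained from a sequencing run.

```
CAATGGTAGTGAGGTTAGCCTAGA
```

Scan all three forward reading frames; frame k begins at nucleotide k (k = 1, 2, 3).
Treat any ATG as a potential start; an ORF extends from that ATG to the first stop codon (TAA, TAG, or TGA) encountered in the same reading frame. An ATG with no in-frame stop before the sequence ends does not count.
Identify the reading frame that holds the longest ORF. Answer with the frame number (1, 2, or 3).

3

Frame 1: CAA TGG TAG TGA GGT TAG CCT AGA — no ATG→stop ORF.
Frame 2: AAT GGT AGT GAG GTT AGC CTA — no ATG→stop ORF.
Frame 3: ATG GTA GTG AGG TTA GCC TAG — ATG at 3, stop TAG at 21 → 21 nt.
Longest ORF is 21 nt in frame 3 (positions 3–23).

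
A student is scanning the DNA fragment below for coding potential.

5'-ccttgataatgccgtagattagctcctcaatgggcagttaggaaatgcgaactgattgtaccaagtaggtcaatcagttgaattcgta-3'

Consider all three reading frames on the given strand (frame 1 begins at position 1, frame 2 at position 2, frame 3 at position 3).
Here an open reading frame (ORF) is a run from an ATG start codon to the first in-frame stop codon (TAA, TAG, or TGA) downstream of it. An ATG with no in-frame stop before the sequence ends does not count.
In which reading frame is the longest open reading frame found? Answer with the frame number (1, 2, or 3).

Frame 1: CCT TGA TAA TGC CGT AGA TTA GCT CCT CAA TGG GCA GTT AGG AAA TGC GAA CTG ATT GTA CCA AGT AGG TCA ATC AGT TGA ATT CGT — no ATG→stop ORF.
Frame 2: CTT GAT AAT GCC GTA GAT TAG CTC CTC AAT GGG CAG TTA GGA AAT GCG AAC TGA TTG TAC CAA GTA GGT CAA TCA GTT GAA TTC GTA — no ATG→stop ORF.
Frame 3: TTG ATA ATG CCG TAG ATT AGC TCC TCA ATG GGC AGT TAG GAA ATG CGA ACT GAT TGT ACC AAG TAG GTC AAT CAG TTG AAT TCG — ATG at 9, stop TAG at 15 → 9 nt; ATG at 30, stop TAG at 39 → 12 nt; ATG at 45, stop TAG at 66 → 24 nt.
Longest ORF is 24 nt in frame 3 (positions 45–68).

3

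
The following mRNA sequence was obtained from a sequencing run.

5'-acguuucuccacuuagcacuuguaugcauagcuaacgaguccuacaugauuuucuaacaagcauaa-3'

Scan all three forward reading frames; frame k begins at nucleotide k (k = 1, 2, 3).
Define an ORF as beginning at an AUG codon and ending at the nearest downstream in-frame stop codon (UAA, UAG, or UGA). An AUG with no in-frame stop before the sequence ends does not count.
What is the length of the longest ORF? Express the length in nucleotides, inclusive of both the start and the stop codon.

12

Frame 1: ACG UUU CUC CAC UUA GCA CUU GUA UGC AUA GCU AAC GAG UCC UAC AUG AUU UUC UAA CAA GCA UAA — AUG at 46, stop UAA at 55 → 12 nt.
Frame 2: CGU UUC UCC ACU UAG CAC UUG UAU GCA UAG CUA ACG AGU CCU ACA UGA UUU UCU AAC AAG CAU — no AUG→stop ORF.
Frame 3: GUU UCU CCA CUU AGC ACU UGU AUG CAU AGC UAA CGA GUC CUA CAU GAU UUU CUA ACA AGC AUA — AUG at 24, stop UAA at 33 → 12 nt.
Longest: frame 1, positions 46–57, 12 nt = 4 codons = 3 aa. → 12 nucleotides.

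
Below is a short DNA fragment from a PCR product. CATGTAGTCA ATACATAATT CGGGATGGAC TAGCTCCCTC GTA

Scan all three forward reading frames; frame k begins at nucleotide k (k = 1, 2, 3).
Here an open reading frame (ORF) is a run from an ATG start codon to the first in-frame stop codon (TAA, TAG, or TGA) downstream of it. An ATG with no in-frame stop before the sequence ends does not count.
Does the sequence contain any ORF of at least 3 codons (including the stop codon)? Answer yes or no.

yes

Frame 1: CAT GTA GTC AAT ACA TAA TTC GGG ATG GAC TAG CTC CCT CGT — ATG at 25, stop TAG at 31 → 9 nt.
Frame 2: ATG TAG TCA ATA CAT AAT TCG GGA TGG ACT AGC TCC CTC GTA — ATG at 2, stop TAG at 5 → 6 nt.
Frame 3: TGT AGT CAA TAC ATA ATT CGG GAT GGA CTA GCT CCC TCG — no ATG→stop ORF.
Frame 1 has an ORF of 3 codons (positions 25–33) ≥ 3, so yes.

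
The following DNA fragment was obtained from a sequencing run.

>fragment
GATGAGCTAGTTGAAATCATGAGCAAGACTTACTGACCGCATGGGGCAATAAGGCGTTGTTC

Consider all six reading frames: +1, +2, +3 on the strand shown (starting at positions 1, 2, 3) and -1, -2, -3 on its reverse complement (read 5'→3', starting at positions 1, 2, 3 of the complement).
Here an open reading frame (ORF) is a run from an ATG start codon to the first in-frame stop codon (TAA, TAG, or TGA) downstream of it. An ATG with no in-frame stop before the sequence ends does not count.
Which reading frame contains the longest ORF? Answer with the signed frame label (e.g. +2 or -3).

Reverse complement (5'→3'): GAACAACGCCTTATTGCCCCATGCGGTCAGTAAGTCTTGCTCATGATTTCAACTAGCTCATC
Frame +1: GAT GAG CTA GTT GAA ATC ATG AGC AAG ACT TAC TGA CCG CAT GGG GCA ATA AGG CGT TGT — ATG at 19, stop TGA at 34 → 18 nt.
Frame +2: ATG AGC TAG TTG AAA TCA TGA GCA AGA CTT ACT GAC CGC ATG GGG CAA TAA GGC GTT GTT — ATG at 2, stop TAG at 8 → 9 nt; ATG at 41, stop TAA at 50 → 12 nt.
Frame +3: TGA GCT AGT TGA AAT CAT GAG CAA GAC TTA CTG ACC GCA TGG GGC AAT AAG GCG TTG TTC — no ATG→stop ORF.
Frame -1: GAA CAA CGC CTT ATT GCC CCA TGC GGT CAG TAA GTC TTG CTC ATG ATT TCA ACT AGC TCA — no ATG→stop ORF.
Frame -2: AAC AAC GCC TTA TTG CCC CAT GCG GTC AGT AAG TCT TGC TCA TGA TTT CAA CTA GCT CAT — no ATG→stop ORF.
Frame -3: ACA ACG CCT TAT TGC CCC ATG CGG TCA GTA AGT CTT GCT CAT GAT TTC AAC TAG CTC ATC — ATG at 21, stop TAG at 54 → 36 nt.
Longest ORF is 36 nt in frame -3 (positions 21–56).

-3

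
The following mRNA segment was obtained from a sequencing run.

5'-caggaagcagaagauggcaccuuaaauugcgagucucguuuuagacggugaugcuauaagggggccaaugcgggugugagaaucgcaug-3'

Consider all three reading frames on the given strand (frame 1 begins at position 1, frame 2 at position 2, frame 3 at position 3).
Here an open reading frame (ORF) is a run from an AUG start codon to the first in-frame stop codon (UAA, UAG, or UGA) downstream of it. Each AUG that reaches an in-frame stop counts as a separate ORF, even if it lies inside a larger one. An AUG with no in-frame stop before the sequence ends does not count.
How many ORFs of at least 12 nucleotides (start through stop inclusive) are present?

2

Frame 1: CAG GAA GCA GAA GAU GGC ACC UUA AAU UGC GAG UCU CGU UUU AGA CGG UGA UGC UAU AAG GGG GCC AAU GCG GGU GUG AGA AUC GCA — no AUG→stop ORF.
Frame 2: AGG AAG CAG AAG AUG GCA CCU UAA AUU GCG AGU CUC GUU UUA GAC GGU GAU GCU AUA AGG GGG CCA AUG CGG GUG UGA GAA UCG CAU — AUG at 14, stop UAA at 23 → 12 nt; AUG at 68, stop UGA at 77 → 12 nt.
Frame 3: GGA AGC AGA AGA UGG CAC CUU AAA UUG CGA GUC UCG UUU UAG ACG GUG AUG CUA UAA GGG GGC CAA UGC GGG UGU GAG AAU CGC AUG — AUG at 51, stop UAA at 57 → 9 nt.
ORFs ≥ 12 nucleotides: frame 2 14–25 (12 nucleotides), frame 2 68–79 (12 nucleotides). Count = 2.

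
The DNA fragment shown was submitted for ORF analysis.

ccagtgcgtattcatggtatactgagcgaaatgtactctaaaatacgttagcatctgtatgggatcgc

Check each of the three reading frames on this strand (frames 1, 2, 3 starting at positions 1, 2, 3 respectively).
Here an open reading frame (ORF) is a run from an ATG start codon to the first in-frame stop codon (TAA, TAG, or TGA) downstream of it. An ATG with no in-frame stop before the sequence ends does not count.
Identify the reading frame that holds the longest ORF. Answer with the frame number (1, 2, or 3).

1

Frame 1: CCA GTG CGT ATT CAT GGT ATA CTG AGC GAA ATG TAC TCT AAA ATA CGT TAG CAT CTG TAT GGG ATC — ATG at 31, stop TAG at 49 → 21 nt.
Frame 2: CAG TGC GTA TTC ATG GTA TAC TGA GCG AAA TGT ACT CTA AAA TAC GTT AGC ATC TGT ATG GGA TCG — ATG at 14, stop TGA at 23 → 12 nt.
Frame 3: AGT GCG TAT TCA TGG TAT ACT GAG CGA AAT GTA CTC TAA AAT ACG TTA GCA TCT GTA TGG GAT CGC — no ATG→stop ORF.
Longest ORF is 21 nt in frame 1 (positions 31–51).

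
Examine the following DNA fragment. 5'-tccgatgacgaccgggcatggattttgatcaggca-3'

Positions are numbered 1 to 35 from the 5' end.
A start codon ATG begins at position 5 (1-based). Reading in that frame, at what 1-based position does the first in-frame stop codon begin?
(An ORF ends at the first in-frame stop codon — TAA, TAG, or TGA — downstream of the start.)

Codons from position 5: ATG (5–7), ACG (8–10), ACC (11–13), GGG (14–16), CAT (17–19), GGA (20–22), TTT (23–25), TGA (26–28).
TGA is a stop codon; it begins at position 26.

26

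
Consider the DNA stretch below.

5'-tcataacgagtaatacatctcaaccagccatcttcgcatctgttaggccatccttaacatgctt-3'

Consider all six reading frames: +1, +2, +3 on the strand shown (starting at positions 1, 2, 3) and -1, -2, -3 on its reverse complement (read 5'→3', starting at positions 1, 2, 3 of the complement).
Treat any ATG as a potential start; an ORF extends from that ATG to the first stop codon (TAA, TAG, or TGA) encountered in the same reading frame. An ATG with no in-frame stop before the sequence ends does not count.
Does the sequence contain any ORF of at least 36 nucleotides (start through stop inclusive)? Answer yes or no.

yes

Reverse complement (5'→3'): AAGCATGTTAAGGATGGCCTAACAGATGCGAAGATGGCTGGTTGAGATGTATTACTCGTTATGA
Frame +1: TCA TAA CGA GTA ATA CAT CTC AAC CAG CCA TCT TCG CAT CTG TTA GGC CAT CCT TAA CAT GCT — no ATG→stop ORF.
Frame +2: CAT AAC GAG TAA TAC ATC TCA ACC AGC CAT CTT CGC ATC TGT TAG GCC ATC CTT AAC ATG CTT — no ATG→stop ORF.
Frame +3: ATA ACG AGT AAT ACA TCT CAA CCA GCC ATC TTC GCA TCT GTT AGG CCA TCC TTA ACA TGC — no ATG→stop ORF.
Frame -1: AAG CAT GTT AAG GAT GGC CTA ACA GAT GCG AAG ATG GCT GGT TGA GAT GTA TTA CTC GTT ATG — ATG at 34, stop TGA at 43 → 12 nt.
Frame -2: AGC ATG TTA AGG ATG GCC TAA CAG ATG CGA AGA TGG CTG GTT GAG ATG TAT TAC TCG TTA TGA — ATG at 5, stop TAA at 20 → 18 nt; ATG at 14, stop TAA at 20 → 9 nt; ATG at 26, stop TGA at 62 → 39 nt; ATG at 47, stop TGA at 62 → 18 nt.
Frame -3: GCA TGT TAA GGA TGG CCT AAC AGA TGC GAA GAT GGC TGG TTG AGA TGT ATT ACT CGT TAT — no ATG→stop ORF.
Frame -2 has an ORF of 39 nucleotides (positions 26–64) ≥ 36, so yes.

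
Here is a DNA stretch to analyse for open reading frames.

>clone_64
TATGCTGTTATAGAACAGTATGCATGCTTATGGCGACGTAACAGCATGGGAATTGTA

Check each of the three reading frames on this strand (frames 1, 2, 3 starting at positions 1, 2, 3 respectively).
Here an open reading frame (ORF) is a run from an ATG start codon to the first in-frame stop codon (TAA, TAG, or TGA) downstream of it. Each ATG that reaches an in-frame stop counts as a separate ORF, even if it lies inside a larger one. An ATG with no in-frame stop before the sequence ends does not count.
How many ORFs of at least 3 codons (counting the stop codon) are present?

Frame 1: TAT GCT GTT ATA GAA CAG TAT GCA TGC TTA TGG CGA CGT AAC AGC ATG GGA ATT GTA — no ATG→stop ORF.
Frame 2: ATG CTG TTA TAG AAC AGT ATG CAT GCT TAT GGC GAC GTA ACA GCA TGG GAA TTG — ATG at 2, stop TAG at 11 → 12 nt.
Frame 3: TGC TGT TAT AGA ACA GTA TGC ATG CTT ATG GCG ACG TAA CAG CAT GGG AAT TGT — ATG at 24, stop TAA at 39 → 18 nt; ATG at 30, stop TAA at 39 → 12 nt.
ORFs ≥ 3 codons: frame 2 2–13 (4 codons), frame 3 24–41 (6 codons), frame 3 30–41 (4 codons). Count = 3.

3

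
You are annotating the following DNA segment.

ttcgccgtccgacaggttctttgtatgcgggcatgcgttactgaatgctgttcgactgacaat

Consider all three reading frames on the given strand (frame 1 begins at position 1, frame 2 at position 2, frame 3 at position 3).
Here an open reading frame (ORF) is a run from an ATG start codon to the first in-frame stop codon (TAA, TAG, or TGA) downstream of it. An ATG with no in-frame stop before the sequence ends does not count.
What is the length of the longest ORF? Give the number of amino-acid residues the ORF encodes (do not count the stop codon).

4

Frame 1: TTC GCC GTC CGA CAG GTT CTT TGT ATG CGG GCA TGC GTT ACT GAA TGC TGT TCG ACT GAC AAT — no ATG→stop ORF.
Frame 2: TCG CCG TCC GAC AGG TTC TTT GTA TGC GGG CAT GCG TTA CTG AAT GCT GTT CGA CTG ACA — no ATG→stop ORF.
Frame 3: CGC CGT CCG ACA GGT TCT TTG TAT GCG GGC ATG CGT TAC TGA ATG CTG TTC GAC TGA CAA — ATG at 33, stop TGA at 42 → 12 nt; ATG at 45, stop TGA at 57 → 15 nt.
Longest: frame 3, positions 45–59, 15 nt = 5 codons = 4 aa. → 4 amino acids.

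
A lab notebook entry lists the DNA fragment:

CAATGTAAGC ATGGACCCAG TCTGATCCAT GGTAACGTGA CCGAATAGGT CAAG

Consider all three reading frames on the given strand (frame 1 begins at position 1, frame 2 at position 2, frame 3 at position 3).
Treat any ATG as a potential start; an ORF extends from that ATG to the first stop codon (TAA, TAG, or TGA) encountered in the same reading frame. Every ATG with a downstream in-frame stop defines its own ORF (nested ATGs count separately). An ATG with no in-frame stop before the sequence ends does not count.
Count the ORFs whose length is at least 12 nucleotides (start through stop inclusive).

2

Frame 1: CAA TGT AAG CAT GGA CCC AGT CTG ATC CAT GGT AAC GTG ACC GAA TAG GTC AAG — no ATG→stop ORF.
Frame 2: AAT GTA AGC ATG GAC CCA GTC TGA TCC ATG GTA ACG TGA CCG AAT AGG TCA — ATG at 11, stop TGA at 23 → 15 nt; ATG at 29, stop TGA at 38 → 12 nt.
Frame 3: ATG TAA GCA TGG ACC CAG TCT GAT CCA TGG TAA CGT GAC CGA ATA GGT CAA — ATG at 3, stop TAA at 6 → 6 nt.
ORFs ≥ 12 nucleotides: frame 2 11–25 (15 nucleotides), frame 2 29–40 (12 nucleotides). Count = 2.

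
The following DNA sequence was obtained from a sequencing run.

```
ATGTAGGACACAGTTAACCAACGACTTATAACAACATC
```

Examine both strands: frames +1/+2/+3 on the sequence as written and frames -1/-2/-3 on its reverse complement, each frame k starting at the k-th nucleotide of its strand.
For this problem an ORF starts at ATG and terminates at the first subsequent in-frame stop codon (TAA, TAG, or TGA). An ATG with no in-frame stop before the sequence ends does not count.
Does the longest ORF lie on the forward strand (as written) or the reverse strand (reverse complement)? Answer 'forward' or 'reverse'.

Reverse complement (5'→3'): GATGTTGTTATAAGTCGTTGGTTAACTGTGTCCTACAT
Frame +1: ATG TAG GAC ACA GTT AAC CAA CGA CTT ATA ACA ACA — ATG at 1, stop TAG at 4 → 6 nt.
Frame +2: TGT AGG ACA CAG TTA ACC AAC GAC TTA TAA CAA CAT — no ATG→stop ORF.
Frame +3: GTA GGA CAC AGT TAA CCA ACG ACT TAT AAC AAC ATC — no ATG→stop ORF.
Frame -1: GAT GTT GTT ATA AGT CGT TGG TTA ACT GTG TCC TAC — no ATG→stop ORF.
Frame -2: ATG TTG TTA TAA GTC GTT GGT TAA CTG TGT CCT ACA — ATG at 2, stop TAA at 11 → 12 nt.
Frame -3: TGT TGT TAT AAG TCG TTG GTT AAC TGT GTC CTA CAT — no ATG→stop ORF.
Forward-strand max 6 nt; reverse-strand max 12 nt. The reverse strand has the longer ORF.

reverse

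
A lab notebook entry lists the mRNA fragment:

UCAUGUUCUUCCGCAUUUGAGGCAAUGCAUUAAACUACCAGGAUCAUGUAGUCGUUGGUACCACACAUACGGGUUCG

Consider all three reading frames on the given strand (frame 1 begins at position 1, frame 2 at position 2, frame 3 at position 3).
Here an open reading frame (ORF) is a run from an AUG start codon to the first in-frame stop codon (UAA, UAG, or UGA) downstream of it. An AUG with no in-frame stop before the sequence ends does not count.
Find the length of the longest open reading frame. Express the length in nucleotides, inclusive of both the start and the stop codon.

18

Frame 1: UCA UGU UCU UCC GCA UUU GAG GCA AUG CAU UAA ACU ACC AGG AUC AUG UAG UCG UUG GUA CCA CAC AUA CGG GUU — AUG at 25, stop UAA at 31 → 9 nt; AUG at 46, stop UAG at 49 → 6 nt.
Frame 2: CAU GUU CUU CCG CAU UUG AGG CAA UGC AUU AAA CUA CCA GGA UCA UGU AGU CGU UGG UAC CAC ACA UAC GGG UUC — no AUG→stop ORF.
Frame 3: AUG UUC UUC CGC AUU UGA GGC AAU GCA UUA AAC UAC CAG GAU CAU GUA GUC GUU GGU ACC ACA CAU ACG GGU UCG — AUG at 3, stop UGA at 18 → 18 nt.
Longest: frame 3, positions 3–20, 18 nt = 6 codons = 5 aa. → 18 nucleotides.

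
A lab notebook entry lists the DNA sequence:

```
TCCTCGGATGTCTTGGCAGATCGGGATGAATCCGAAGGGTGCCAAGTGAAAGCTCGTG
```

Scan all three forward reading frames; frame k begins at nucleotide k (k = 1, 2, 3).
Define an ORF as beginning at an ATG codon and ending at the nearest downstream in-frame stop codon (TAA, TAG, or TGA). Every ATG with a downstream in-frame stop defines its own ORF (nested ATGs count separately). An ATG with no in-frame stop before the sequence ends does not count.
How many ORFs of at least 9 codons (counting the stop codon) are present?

1

Frame 1: TCC TCG GAT GTC TTG GCA GAT CGG GAT GAA TCC GAA GGG TGC CAA GTG AAA GCT CGT — no ATG→stop ORF.
Frame 2: CCT CGG ATG TCT TGG CAG ATC GGG ATG AAT CCG AAG GGT GCC AAG TGA AAG CTC GTG — ATG at 8, stop TGA at 47 → 42 nt; ATG at 26, stop TGA at 47 → 24 nt.
Frame 3: CTC GGA TGT CTT GGC AGA TCG GGA TGA ATC CGA AGG GTG CCA AGT GAA AGC TCG — no ATG→stop ORF.
ORFs ≥ 9 codons: frame 2 8–49 (14 codons). Count = 1.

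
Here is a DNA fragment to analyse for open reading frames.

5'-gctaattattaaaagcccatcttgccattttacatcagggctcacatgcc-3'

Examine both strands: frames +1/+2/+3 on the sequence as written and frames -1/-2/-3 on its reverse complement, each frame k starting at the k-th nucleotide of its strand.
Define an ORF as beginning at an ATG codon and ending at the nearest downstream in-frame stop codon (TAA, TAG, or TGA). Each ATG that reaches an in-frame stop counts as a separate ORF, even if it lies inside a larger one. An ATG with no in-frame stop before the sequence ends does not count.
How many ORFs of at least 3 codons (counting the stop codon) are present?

Reverse complement (5'→3'): GGCATGTGAGCCCTGATGTAAAATGGCAAGATGGGCTTTTAATAATTAGC
Frame +1: GCT AAT TAT TAA AAG CCC ATC TTG CCA TTT TAC ATC AGG GCT CAC ATG — no ATG→stop ORF.
Frame +2: CTA ATT ATT AAA AGC CCA TCT TGC CAT TTT ACA TCA GGG CTC ACA TGC — no ATG→stop ORF.
Frame +3: TAA TTA TTA AAA GCC CAT CTT GCC ATT TTA CAT CAG GGC TCA CAT GCC — no ATG→stop ORF.
Frame -1: GGC ATG TGA GCC CTG ATG TAA AAT GGC AAG ATG GGC TTT TAA TAA TTA — ATG at 4, stop TGA at 7 → 6 nt; ATG at 16, stop TAA at 19 → 6 nt; ATG at 31, stop TAA at 40 → 12 nt.
Frame -2: GCA TGT GAG CCC TGA TGT AAA ATG GCA AGA TGG GCT TTT AAT AAT TAG — ATG at 23, stop TAG at 47 → 27 nt.
Frame -3: CAT GTG AGC CCT GAT GTA AAA TGG CAA GAT GGG CTT TTA ATA ATT AGC — no ATG→stop ORF.
ORFs ≥ 3 codons: frame -1 31–42 (4 codons), frame -2 23–49 (9 codons). Count = 2.

2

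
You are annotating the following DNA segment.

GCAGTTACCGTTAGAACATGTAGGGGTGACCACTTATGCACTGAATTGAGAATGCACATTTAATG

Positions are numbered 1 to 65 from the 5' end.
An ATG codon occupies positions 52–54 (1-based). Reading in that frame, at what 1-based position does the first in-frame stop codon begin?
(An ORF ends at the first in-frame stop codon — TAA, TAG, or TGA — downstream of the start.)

61

Codons from position 52: ATG (52–54), CAC (55–57), ATT (58–60), TAA (61–63).
TAA is a stop codon; it begins at position 61.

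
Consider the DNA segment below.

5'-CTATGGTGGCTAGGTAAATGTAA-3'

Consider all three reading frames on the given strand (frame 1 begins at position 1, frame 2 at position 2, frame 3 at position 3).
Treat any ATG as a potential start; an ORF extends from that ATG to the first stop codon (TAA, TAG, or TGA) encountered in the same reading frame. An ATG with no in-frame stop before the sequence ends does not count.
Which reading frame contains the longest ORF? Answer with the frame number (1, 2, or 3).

3

Frame 1: CTA TGG TGG CTA GGT AAA TGT — no ATG→stop ORF.
Frame 2: TAT GGT GGC TAG GTA AAT GTA — no ATG→stop ORF.
Frame 3: ATG GTG GCT AGG TAA ATG TAA — ATG at 3, stop TAA at 15 → 15 nt; ATG at 18, stop TAA at 21 → 6 nt.
Longest ORF is 15 nt in frame 3 (positions 3–17).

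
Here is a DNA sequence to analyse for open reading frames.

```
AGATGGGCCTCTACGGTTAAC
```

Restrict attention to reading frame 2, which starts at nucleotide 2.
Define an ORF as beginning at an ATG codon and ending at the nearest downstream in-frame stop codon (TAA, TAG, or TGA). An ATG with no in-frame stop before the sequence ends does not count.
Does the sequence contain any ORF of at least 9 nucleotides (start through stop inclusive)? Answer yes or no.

Frame 2: GAT GGG CCT CTA CGG TTA — no ATG→stop ORF.
Largest ORF found is 0 nucleotides < 9, so no.

no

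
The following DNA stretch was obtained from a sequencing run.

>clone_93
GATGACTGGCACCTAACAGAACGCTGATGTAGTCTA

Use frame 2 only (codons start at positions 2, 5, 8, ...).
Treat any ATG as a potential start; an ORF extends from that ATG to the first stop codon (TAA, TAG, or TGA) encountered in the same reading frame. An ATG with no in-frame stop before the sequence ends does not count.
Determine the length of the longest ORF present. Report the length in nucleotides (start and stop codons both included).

Frame 2: ATG ACT GGC ACC TAA CAG AAC GCT GAT GTA GTC — ATG at 2, stop TAA at 14 → 15 nt.
Longest: frame 2, positions 2–16, 15 nt = 5 codons = 4 aa. → 15 nucleotides.

15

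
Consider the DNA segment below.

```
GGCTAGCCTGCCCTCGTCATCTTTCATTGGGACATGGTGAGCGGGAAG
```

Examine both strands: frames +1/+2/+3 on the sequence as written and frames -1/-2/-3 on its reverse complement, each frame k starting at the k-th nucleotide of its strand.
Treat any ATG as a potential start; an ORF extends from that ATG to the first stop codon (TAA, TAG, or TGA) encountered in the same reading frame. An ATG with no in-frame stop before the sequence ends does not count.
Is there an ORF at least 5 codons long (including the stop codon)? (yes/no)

Reverse complement (5'→3'): CTTCCCGCTCACCATGTCCCAATGAAAGATGACGAGGGCAGGCTAGCC
Frame +1: GGC TAG CCT GCC CTC GTC ATC TTT CAT TGG GAC ATG GTG AGC GGG AAG — no ATG→stop ORF.
Frame +2: GCT AGC CTG CCC TCG TCA TCT TTC ATT GGG ACA TGG TGA GCG GGA — no ATG→stop ORF.
Frame +3: CTA GCC TGC CCT CGT CAT CTT TCA TTG GGA CAT GGT GAG CGG GAA — no ATG→stop ORF.
Frame -1: CTT CCC GCT CAC CAT GTC CCA ATG AAA GAT GAC GAG GGC AGG CTA GCC — no ATG→stop ORF.
Frame -2: TTC CCG CTC ACC ATG TCC CAA TGA AAG ATG ACG AGG GCA GGC TAG — ATG at 14, stop TGA at 23 → 12 nt; ATG at 29, stop TAG at 44 → 18 nt.
Frame -3: TCC CGC TCA CCA TGT CCC AAT GAA AGA TGA CGA GGG CAG GCT AGC — no ATG→stop ORF.
Frame -2 has an ORF of 6 codons (positions 29–46) ≥ 5, so yes.

yes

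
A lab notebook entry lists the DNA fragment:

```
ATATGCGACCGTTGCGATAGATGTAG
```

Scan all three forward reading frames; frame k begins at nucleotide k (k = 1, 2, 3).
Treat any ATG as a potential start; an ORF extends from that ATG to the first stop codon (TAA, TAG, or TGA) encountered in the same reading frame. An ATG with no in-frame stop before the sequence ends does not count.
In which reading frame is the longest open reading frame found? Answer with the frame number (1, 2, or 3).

3

Frame 1: ATA TGC GAC CGT TGC GAT AGA TGT — no ATG→stop ORF.
Frame 2: TAT GCG ACC GTT GCG ATA GAT GTA — no ATG→stop ORF.
Frame 3: ATG CGA CCG TTG CGA TAG ATG TAG — ATG at 3, stop TAG at 18 → 18 nt; ATG at 21, stop TAG at 24 → 6 nt.
Longest ORF is 18 nt in frame 3 (positions 3–20).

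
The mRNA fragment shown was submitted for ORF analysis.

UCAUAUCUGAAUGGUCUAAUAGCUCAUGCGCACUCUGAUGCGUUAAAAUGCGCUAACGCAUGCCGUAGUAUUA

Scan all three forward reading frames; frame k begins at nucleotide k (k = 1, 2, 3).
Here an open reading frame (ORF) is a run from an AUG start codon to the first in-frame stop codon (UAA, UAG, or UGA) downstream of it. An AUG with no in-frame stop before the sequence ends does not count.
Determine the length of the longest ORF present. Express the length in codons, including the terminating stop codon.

Frame 1: UCA UAU CUG AAU GGU CUA AUA GCU CAU GCG CAC UCU GAU GCG UUA AAA UGC GCU AAC GCA UGC CGU AGU AUU — no AUG→stop ORF.
Frame 2: CAU AUC UGA AUG GUC UAA UAG CUC AUG CGC ACU CUG AUG CGU UAA AAU GCG CUA ACG CAU GCC GUA GUA UUA — AUG at 11, stop UAA at 17 → 9 nt; AUG at 26, stop UAA at 44 → 21 nt; AUG at 38, stop UAA at 44 → 9 nt.
Frame 3: AUA UCU GAA UGG UCU AAU AGC UCA UGC GCA CUC UGA UGC GUU AAA AUG CGC UAA CGC AUG CCG UAG UAU — AUG at 48, stop UAA at 54 → 9 nt; AUG at 60, stop UAG at 66 → 9 nt.
Longest: frame 2, positions 26–46, 21 nt = 7 codons = 6 aa. → 7 codons.

7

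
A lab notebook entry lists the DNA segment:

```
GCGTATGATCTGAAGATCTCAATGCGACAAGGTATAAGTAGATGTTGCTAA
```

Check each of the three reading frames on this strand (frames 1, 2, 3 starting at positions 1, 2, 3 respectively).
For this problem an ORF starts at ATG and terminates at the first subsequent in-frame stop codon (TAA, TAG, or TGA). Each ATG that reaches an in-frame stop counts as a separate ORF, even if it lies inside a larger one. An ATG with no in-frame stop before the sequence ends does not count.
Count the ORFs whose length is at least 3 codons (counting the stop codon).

2

Frame 1: GCG TAT GAT CTG AAG ATC TCA ATG CGA CAA GGT ATA AGT AGA TGT TGC TAA — ATG at 22, stop TAA at 49 → 30 nt.
Frame 2: CGT ATG ATC TGA AGA TCT CAA TGC GAC AAG GTA TAA GTA GAT GTT GCT — ATG at 5, stop TGA at 11 → 9 nt.
Frame 3: GTA TGA TCT GAA GAT CTC AAT GCG ACA AGG TAT AAG TAG ATG TTG CTA — no ATG→stop ORF.
ORFs ≥ 3 codons: frame 1 22–51 (10 codons), frame 2 5–13 (3 codons). Count = 2.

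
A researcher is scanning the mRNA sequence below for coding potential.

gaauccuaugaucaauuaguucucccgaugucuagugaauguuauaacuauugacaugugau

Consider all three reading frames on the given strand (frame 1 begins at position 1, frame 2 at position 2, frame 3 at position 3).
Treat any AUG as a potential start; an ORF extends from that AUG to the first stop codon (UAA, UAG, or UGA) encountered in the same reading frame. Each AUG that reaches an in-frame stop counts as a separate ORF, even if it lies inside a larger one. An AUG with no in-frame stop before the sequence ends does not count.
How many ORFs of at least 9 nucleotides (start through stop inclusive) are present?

3

Frame 1: GAA UCC UAU GAU CAA UUA GUU CUC CCG AUG UCU AGU GAA UGU UAU AAC UAU UGA CAU GUG — AUG at 28, stop UGA at 52 → 27 nt.
Frame 2: AAU CCU AUG AUC AAU UAG UUC UCC CGA UGU CUA GUG AAU GUU AUA ACU AUU GAC AUG UGA — AUG at 8, stop UAG at 17 → 12 nt; AUG at 56, stop UGA at 59 → 6 nt.
Frame 3: AUC CUA UGA UCA AUU AGU UCU CCC GAU GUC UAG UGA AUG UUA UAA CUA UUG ACA UGU GAU — AUG at 39, stop UAA at 45 → 9 nt.
ORFs ≥ 9 nucleotides: frame 1 28–54 (27 nucleotides), frame 2 8–19 (12 nucleotides), frame 3 39–47 (9 nucleotides). Count = 3.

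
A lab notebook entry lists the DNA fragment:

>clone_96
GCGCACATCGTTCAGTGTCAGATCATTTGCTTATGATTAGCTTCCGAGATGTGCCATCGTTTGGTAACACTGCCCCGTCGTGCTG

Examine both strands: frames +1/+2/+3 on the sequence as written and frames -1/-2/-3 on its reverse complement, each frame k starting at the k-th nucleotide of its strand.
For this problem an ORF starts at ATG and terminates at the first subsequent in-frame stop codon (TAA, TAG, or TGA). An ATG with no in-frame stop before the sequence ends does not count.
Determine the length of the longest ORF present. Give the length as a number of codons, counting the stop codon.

Reverse complement (5'→3'): CAGCACGACGGGGCAGTGTTACCAAACGATGGCACATCTCGGAAGCTAATCATAAGCAAATGATCTGACACTGAACGATGTGCGC
Frame +1: GCG CAC ATC GTT CAG TGT CAG ATC ATT TGC TTA TGA TTA GCT TCC GAG ATG TGC CAT CGT TTG GTA ACA CTG CCC CGT CGT GCT — no ATG→stop ORF.
Frame +2: CGC ACA TCG TTC AGT GTC AGA TCA TTT GCT TAT GAT TAG CTT CCG AGA TGT GCC ATC GTT TGG TAA CAC TGC CCC GTC GTG CTG — no ATG→stop ORF.
Frame +3: GCA CAT CGT TCA GTG TCA GAT CAT TTG CTT ATG ATT AGC TTC CGA GAT GTG CCA TCG TTT GGT AAC ACT GCC CCG TCG TGC — no ATG→stop ORF.
Frame -1: CAG CAC GAC GGG GCA GTG TTA CCA AAC GAT GGC ACA TCT CGG AAG CTA ATC ATA AGC AAA TGA TCT GAC ACT GAA CGA TGT GCG — no ATG→stop ORF.
Frame -2: AGC ACG ACG GGG CAG TGT TAC CAA ACG ATG GCA CAT CTC GGA AGC TAA TCA TAA GCA AAT GAT CTG ACA CTG AAC GAT GTG CGC — ATG at 29, stop TAA at 47 → 21 nt.
Frame -3: GCA CGA CGG GGC AGT GTT ACC AAA CGA TGG CAC ATC TCG GAA GCT AAT CAT AAG CAA ATG ATC TGA CAC TGA ACG ATG TGC — ATG at 60, stop TGA at 66 → 9 nt.
Longest: frame -2, positions 29–49, 21 nt = 7 codons = 6 aa. → 7 codons.

7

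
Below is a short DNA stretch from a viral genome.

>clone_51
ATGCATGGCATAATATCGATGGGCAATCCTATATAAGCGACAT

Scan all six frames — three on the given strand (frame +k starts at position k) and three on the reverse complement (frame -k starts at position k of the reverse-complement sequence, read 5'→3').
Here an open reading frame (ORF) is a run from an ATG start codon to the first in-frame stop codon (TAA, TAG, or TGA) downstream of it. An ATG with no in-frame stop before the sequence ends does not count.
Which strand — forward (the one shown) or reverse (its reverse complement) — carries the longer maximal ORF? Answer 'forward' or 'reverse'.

Reverse complement (5'→3'): ATGTCGCTTATATAGGATTGCCCATCGATATTATGCCATGCAT
Frame +1: ATG CAT GGC ATA ATA TCG ATG GGC AAT CCT ATA TAA GCG ACA — ATG at 1, stop TAA at 34 → 36 nt; ATG at 19, stop TAA at 34 → 18 nt.
Frame +2: TGC ATG GCA TAA TAT CGA TGG GCA ATC CTA TAT AAG CGA CAT — ATG at 5, stop TAA at 11 → 9 nt.
Frame +3: GCA TGG CAT AAT ATC GAT GGG CAA TCC TAT ATA AGC GAC — no ATG→stop ORF.
Frame -1: ATG TCG CTT ATA TAG GAT TGC CCA TCG ATA TTA TGC CAT GCA — ATG at 1, stop TAG at 13 → 15 nt.
Frame -2: TGT CGC TTA TAT AGG ATT GCC CAT CGA TAT TAT GCC ATG CAT — no ATG→stop ORF.
Frame -3: GTC GCT TAT ATA GGA TTG CCC ATC GAT ATT ATG CCA TGC — no ATG→stop ORF.
Forward-strand max 36 nt; reverse-strand max 15 nt. The forward strand has the longer ORF.

forward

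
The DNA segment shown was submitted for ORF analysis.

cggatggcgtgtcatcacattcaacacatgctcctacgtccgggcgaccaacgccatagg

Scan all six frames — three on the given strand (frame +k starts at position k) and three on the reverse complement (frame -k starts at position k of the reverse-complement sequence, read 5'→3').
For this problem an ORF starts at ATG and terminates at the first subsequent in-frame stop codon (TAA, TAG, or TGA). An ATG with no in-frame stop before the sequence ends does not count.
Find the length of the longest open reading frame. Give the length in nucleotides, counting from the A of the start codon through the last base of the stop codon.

24

Reverse complement (5'→3'): CCTATGGCGTTGGTCGCCCGGACGTAGGAGCATGTGTTGAATGTGATGACACGCCATCCG
Frame +1: CGG ATG GCG TGT CAT CAC ATT CAA CAC ATG CTC CTA CGT CCG GGC GAC CAA CGC CAT AGG — no ATG→stop ORF.
Frame +2: GGA TGG CGT GTC ATC ACA TTC AAC ACA TGC TCC TAC GTC CGG GCG ACC AAC GCC ATA — no ATG→stop ORF.
Frame +3: GAT GGC GTG TCA TCA CAT TCA ACA CAT GCT CCT ACG TCC GGG CGA CCA ACG CCA TAG — no ATG→stop ORF.
Frame -1: CCT ATG GCG TTG GTC GCC CGG ACG TAG GAG CAT GTG TTG AAT GTG ATG ACA CGC CAT CCG — ATG at 4, stop TAG at 25 → 24 nt.
Frame -2: CTA TGG CGT TGG TCG CCC GGA CGT AGG AGC ATG TGT TGA ATG TGA TGA CAC GCC ATC — ATG at 32, stop TGA at 38 → 9 nt; ATG at 41, stop TGA at 44 → 6 nt.
Frame -3: TAT GGC GTT GGT CGC CCG GAC GTA GGA GCA TGT GTT GAA TGT GAT GAC ACG CCA TCC — no ATG→stop ORF.
Longest: frame -1, positions 4–27, 24 nt = 8 codons = 7 aa. → 24 nucleotides.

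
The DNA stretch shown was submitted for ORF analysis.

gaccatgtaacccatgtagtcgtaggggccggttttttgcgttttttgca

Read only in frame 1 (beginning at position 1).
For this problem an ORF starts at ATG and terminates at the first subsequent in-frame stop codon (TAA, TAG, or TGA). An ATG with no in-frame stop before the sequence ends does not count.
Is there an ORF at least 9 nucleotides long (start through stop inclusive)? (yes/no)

no

Frame 1: GAC CAT GTA ACC CAT GTA GTC GTA GGG GCC GGT TTT TTG CGT TTT TTG — no ATG→stop ORF.
Largest ORF found is 0 nucleotides < 9, so no.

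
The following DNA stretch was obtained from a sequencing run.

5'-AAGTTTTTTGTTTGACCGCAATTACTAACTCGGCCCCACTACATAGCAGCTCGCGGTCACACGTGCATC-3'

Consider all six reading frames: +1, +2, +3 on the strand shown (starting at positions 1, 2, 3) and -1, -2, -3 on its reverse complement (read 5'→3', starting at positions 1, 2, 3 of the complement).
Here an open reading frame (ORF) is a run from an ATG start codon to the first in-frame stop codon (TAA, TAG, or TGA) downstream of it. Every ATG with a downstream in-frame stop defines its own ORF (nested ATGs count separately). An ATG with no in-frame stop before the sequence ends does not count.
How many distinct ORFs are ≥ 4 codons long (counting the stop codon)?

1

Reverse complement (5'→3'): GATGCACGTGTGACCGCGAGCTGCTATGTAGTGGGGCCGAGTTAGTAATTGCGGTCAAACAAAAAACTT
Frame +1: AAG TTT TTT GTT TGA CCG CAA TTA CTA ACT CGG CCC CAC TAC ATA GCA GCT CGC GGT CAC ACG TGC ATC — no ATG→stop ORF.
Frame +2: AGT TTT TTG TTT GAC CGC AAT TAC TAA CTC GGC CCC ACT ACA TAG CAG CTC GCG GTC ACA CGT GCA — no ATG→stop ORF.
Frame +3: GTT TTT TGT TTG ACC GCA ATT ACT AAC TCG GCC CCA CTA CAT AGC AGC TCG CGG TCA CAC GTG CAT — no ATG→stop ORF.
Frame -1: GAT GCA CGT GTG ACC GCG AGC TGC TAT GTA GTG GGG CCG AGT TAG TAA TTG CGG TCA AAC AAA AAA CTT — no ATG→stop ORF.
Frame -2: ATG CAC GTG TGA CCG CGA GCT GCT ATG TAG TGG GGC CGA GTT AGT AAT TGC GGT CAA ACA AAA AAC — ATG at 2, stop TGA at 11 → 12 nt; ATG at 26, stop TAG at 29 → 6 nt.
Frame -3: TGC ACG TGT GAC CGC GAG CTG CTA TGT AGT GGG GCC GAG TTA GTA ATT GCG GTC AAA CAA AAA ACT — no ATG→stop ORF.
ORFs ≥ 4 codons: frame -2 2–13 (4 codons). Count = 1.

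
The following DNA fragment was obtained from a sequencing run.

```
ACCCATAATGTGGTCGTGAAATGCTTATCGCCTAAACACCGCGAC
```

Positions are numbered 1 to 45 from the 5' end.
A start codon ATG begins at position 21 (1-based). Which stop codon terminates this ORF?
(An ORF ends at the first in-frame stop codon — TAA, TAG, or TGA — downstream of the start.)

Codons from position 21: ATG (21–23), CTT (24–26), ATC (27–29), GCC (30–32), TAA (33–35).
The first in-frame stop codon is TAA.

TAA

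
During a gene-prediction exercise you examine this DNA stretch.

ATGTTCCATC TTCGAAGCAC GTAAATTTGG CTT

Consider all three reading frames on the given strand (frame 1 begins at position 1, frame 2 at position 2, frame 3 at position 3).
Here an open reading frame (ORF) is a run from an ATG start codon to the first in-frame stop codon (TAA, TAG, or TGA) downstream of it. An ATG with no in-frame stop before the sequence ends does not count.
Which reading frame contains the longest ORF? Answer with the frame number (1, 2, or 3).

1

Frame 1: ATG TTC CAT CTT CGA AGC ACG TAA ATT TGG CTT — ATG at 1, stop TAA at 22 → 24 nt.
Frame 2: TGT TCC ATC TTC GAA GCA CGT AAA TTT GGC — no ATG→stop ORF.
Frame 3: GTT CCA TCT TCG AAG CAC GTA AAT TTG GCT — no ATG→stop ORF.
Longest ORF is 24 nt in frame 1 (positions 1–24).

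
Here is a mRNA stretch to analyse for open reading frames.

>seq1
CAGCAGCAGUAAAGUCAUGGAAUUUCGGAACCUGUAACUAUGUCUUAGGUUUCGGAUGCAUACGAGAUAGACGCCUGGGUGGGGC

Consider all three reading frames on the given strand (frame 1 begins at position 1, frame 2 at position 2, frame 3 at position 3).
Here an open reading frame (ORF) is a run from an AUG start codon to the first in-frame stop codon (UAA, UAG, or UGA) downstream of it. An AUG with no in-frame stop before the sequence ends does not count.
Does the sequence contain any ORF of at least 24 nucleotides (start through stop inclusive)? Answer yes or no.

Frame 1: CAG CAG CAG UAA AGU CAU GGA AUU UCG GAA CCU GUA ACU AUG UCU UAG GUU UCG GAU GCA UAC GAG AUA GAC GCC UGG GUG GGG — AUG at 40, stop UAG at 46 → 9 nt.
Frame 2: AGC AGC AGU AAA GUC AUG GAA UUU CGG AAC CUG UAA CUA UGU CUU AGG UUU CGG AUG CAU ACG AGA UAG ACG CCU GGG UGG GGC — AUG at 17, stop UAA at 35 → 21 nt; AUG at 56, stop UAG at 68 → 15 nt.
Frame 3: GCA GCA GUA AAG UCA UGG AAU UUC GGA ACC UGU AAC UAU GUC UUA GGU UUC GGA UGC AUA CGA GAU AGA CGC CUG GGU GGG — no AUG→stop ORF.
Largest ORF found is 21 nucleotides < 24, so no.

no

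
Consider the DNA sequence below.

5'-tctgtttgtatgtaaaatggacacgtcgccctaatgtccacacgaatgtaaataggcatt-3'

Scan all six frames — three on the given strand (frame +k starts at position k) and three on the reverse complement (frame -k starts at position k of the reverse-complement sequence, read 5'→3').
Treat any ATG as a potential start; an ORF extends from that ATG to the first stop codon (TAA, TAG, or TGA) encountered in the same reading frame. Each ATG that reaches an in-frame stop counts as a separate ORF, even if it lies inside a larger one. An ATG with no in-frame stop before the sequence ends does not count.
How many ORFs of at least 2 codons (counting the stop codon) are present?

Reverse complement (5'→3'): AATGCCTATTTACATTCGTGTGGACATTAGGGCGACGTGTCCATTTTACATACAAACAGA
Frame +1: TCT GTT TGT ATG TAA AAT GGA CAC GTC GCC CTA ATG TCC ACA CGA ATG TAA ATA GGC ATT — ATG at 10, stop TAA at 13 → 6 nt; ATG at 34, stop TAA at 49 → 18 nt; ATG at 46, stop TAA at 49 → 6 nt.
Frame +2: CTG TTT GTA TGT AAA ATG GAC ACG TCG CCC TAA TGT CCA CAC GAA TGT AAA TAG GCA — ATG at 17, stop TAA at 32 → 18 nt.
Frame +3: TGT TTG TAT GTA AAA TGG ACA CGT CGC CCT AAT GTC CAC ACG AAT GTA AAT AGG CAT — no ATG→stop ORF.
Frame -1: AAT GCC TAT TTA CAT TCG TGT GGA CAT TAG GGC GAC GTG TCC ATT TTA CAT ACA AAC AGA — no ATG→stop ORF.
Frame -2: ATG CCT ATT TAC ATT CGT GTG GAC ATT AGG GCG ACG TGT CCA TTT TAC ATA CAA ACA — no ATG→stop ORF.
Frame -3: TGC CTA TTT ACA TTC GTG TGG ACA TTA GGG CGA CGT GTC CAT TTT ACA TAC AAA CAG — no ATG→stop ORF.
ORFs ≥ 2 codons: frame +1 10–15 (2 codons), frame +1 34–51 (6 codons), frame +1 46–51 (2 codons), frame +2 17–34 (6 codons). Count = 4.

4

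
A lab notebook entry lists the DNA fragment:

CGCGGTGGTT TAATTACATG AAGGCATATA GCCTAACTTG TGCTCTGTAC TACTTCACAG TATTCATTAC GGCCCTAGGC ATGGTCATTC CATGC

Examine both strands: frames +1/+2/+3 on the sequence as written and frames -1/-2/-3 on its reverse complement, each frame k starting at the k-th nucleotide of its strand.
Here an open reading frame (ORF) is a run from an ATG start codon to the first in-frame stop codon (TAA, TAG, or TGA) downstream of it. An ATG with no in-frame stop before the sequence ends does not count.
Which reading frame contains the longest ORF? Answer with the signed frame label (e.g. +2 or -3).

Reverse complement (5'→3'): GCATGGAATGACCATGCCTAGGGCCGTAATGAATACTGTGAAGTAGTACAGAGCACAAGTTAGGCTATATGCCTTCATGTAATTAAACCACCGCG
Frame +1: CGC GGT GGT TTA ATT ACA TGA AGG CAT ATA GCC TAA CTT GTG CTC TGT ACT ACT TCA CAG TAT TCA TTA CGG CCC TAG GCA TGG TCA TTC CAT — no ATG→stop ORF.
Frame +2: GCG GTG GTT TAA TTA CAT GAA GGC ATA TAG CCT AAC TTG TGC TCT GTA CTA CTT CAC AGT ATT CAT TAC GGC CCT AGG CAT GGT CAT TCC ATG — no ATG→stop ORF.
Frame +3: CGG TGG TTT AAT TAC ATG AAG GCA TAT AGC CTA ACT TGT GCT CTG TAC TAC TTC ACA GTA TTC ATT ACG GCC CTA GGC ATG GTC ATT CCA TGC — no ATG→stop ORF.
Frame -1: GCA TGG AAT GAC CAT GCC TAG GGC CGT AAT GAA TAC TGT GAA GTA GTA CAG AGC ACA AGT TAG GCT ATA TGC CTT CAT GTA ATT AAA CCA CCG — no ATG→stop ORF.
Frame -2: CAT GGA ATG ACC ATG CCT AGG GCC GTA ATG AAT ACT GTG AAG TAG TAC AGA GCA CAA GTT AGG CTA TAT GCC TTC ATG TAA TTA AAC CAC CGC — ATG at 8, stop TAG at 44 → 39 nt; ATG at 14, stop TAG at 44 → 33 nt; ATG at 29, stop TAG at 44 → 18 nt; ATG at 77, stop TAA at 80 → 6 nt.
Frame -3: ATG GAA TGA CCA TGC CTA GGG CCG TAA TGA ATA CTG TGA AGT AGT ACA GAG CAC AAG TTA GGC TAT ATG CCT TCA TGT AAT TAA ACC ACC GCG — ATG at 3, stop TGA at 9 → 9 nt; ATG at 69, stop TAA at 84 → 18 nt.
Longest ORF is 39 nt in frame -2 (positions 8–46).

-2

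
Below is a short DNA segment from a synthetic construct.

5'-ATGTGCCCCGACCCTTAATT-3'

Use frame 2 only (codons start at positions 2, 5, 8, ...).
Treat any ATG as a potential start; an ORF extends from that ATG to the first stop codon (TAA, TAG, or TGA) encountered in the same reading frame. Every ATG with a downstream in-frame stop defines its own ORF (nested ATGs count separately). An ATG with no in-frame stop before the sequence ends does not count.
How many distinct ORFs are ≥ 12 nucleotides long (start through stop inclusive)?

Frame 2: TGT GCC CCG ACC CTT AAT — no ATG→stop ORF.
No ORF reaches 12 nucleotides. Count = 0.

0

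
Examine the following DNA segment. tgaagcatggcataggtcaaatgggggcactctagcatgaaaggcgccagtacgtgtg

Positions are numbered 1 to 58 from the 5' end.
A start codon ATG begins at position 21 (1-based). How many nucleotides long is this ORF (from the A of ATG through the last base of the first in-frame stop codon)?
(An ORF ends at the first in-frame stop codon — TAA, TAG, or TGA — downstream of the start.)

15

Codons from position 21: ATG (21–23), GGG (24–26), GCA (27–29), CTC (30–32), TAG (33–35).
TAG is the first in-frame stop; ORF spans 21–35, 15 nucleotides.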